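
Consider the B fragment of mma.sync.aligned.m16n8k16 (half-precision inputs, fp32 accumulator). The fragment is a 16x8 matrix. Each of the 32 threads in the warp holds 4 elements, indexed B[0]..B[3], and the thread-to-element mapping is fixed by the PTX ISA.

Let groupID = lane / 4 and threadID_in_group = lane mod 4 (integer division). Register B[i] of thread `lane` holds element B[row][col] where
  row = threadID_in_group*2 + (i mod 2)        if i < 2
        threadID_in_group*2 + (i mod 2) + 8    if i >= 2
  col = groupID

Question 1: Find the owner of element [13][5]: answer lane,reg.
c=5→G=5  r=13→rhi=1,T=2,p=1
L=5*4+2=22  i=1*2+1=3

22,3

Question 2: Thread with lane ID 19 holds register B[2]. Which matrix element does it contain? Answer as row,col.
14,4

lane 19: G=4 (19/4), T=3 (19%4)
i=2: r=3*2+0+8=14, c=G=4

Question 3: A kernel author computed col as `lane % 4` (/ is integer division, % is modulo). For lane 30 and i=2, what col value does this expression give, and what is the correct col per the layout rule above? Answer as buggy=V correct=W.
buggy=2 correct=7

`lane % 4`[30,2]->2
lane 30->30/4=7, 30 mod 4=2
i=2  r:2·2+0+8->12  c:7
col: 2 vs 7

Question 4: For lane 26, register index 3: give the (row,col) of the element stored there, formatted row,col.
L=26->gid=26>>2=6, tid=26&3=2
[3]->row 2·2+1+8=13  col gid=6

13,6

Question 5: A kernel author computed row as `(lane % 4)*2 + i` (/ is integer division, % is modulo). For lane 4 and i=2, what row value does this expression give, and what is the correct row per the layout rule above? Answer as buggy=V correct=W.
`(lane % 4)*2 + i`[4,2]→2
L=4→G=4>>2=1, T=4&3=0
[2]→row 0·2+0+8=8  col G=1
row: 2 vs 8

buggy=2 correct=8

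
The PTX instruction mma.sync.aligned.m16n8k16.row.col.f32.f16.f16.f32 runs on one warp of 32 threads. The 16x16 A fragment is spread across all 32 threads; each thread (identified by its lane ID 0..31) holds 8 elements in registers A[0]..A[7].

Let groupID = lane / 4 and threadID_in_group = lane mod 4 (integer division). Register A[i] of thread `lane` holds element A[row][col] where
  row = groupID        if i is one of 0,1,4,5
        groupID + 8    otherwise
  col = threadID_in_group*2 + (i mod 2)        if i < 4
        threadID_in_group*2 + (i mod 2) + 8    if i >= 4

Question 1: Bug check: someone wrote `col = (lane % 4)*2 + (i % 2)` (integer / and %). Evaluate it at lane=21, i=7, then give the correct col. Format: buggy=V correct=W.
buggy=3 correct=11

`(lane % 4)*2 + (i % 2)`[21,7]⇒3
lane 21: gr=5 (21/4), th=1 (21%4)
i=7: r=5+8=13, c=1*2+1+8=11
col: 3 vs 11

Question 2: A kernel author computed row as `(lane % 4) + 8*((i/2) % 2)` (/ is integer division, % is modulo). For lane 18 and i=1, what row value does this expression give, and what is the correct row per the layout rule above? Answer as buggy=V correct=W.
buggy=2 correct=4

`(lane % 4) + 8*((i/2) % 2)`[18,1]⇒2
lane 18⇒18/4=4, 18 mod 4=2
i=1  r:4+0⇒4  c:2·2+1+0⇒5
row: 2 vs 4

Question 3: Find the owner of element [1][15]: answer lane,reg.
r=1→G=1,rhi=0  c=15→chi=1,T=3,p=1
L=1*4+3=7  i=1*4+0*2+1=5

7,5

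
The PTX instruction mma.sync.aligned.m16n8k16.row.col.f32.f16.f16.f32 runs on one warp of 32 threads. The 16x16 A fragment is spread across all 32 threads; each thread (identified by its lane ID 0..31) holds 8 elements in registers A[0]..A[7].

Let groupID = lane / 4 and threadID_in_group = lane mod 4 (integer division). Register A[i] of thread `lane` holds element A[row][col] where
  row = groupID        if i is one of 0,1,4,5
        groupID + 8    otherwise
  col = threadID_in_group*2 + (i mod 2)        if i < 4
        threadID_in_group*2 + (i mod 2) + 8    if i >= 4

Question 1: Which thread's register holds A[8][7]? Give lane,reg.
r:8=>grp=0,rB=1  c:7=>cB=0,tig=3,lo=1
L=0*4+3=3  i=0*4+1*2+1=3

3,3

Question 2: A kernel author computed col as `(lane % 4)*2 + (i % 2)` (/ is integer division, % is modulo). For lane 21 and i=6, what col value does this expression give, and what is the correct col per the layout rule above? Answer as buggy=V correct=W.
buggy=2 correct=10

`(lane % 4)*2 + (i % 2)`[21,6]⇒2
21: gr=5,th=1
[6] (5+8,1*2+0+8) = (13,10)
col: 2 vs 10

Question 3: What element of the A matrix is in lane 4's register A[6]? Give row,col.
9,8

lane 4: grp=1 (4/4), tig=0 (4%4)
i=6: r=1+8=9, c=0*2+0+8=8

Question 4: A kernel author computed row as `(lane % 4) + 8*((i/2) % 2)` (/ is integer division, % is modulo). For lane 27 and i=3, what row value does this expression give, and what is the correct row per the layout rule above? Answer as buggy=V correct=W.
buggy=11 correct=14

`(lane % 4) + 8*((i/2) % 2)`[27,3]=>11
lane 27=>27/4=6, 27 mod 4=3
i=3  r:6+8=>14  c:2·3+1+0=>7
row: 11 vs 14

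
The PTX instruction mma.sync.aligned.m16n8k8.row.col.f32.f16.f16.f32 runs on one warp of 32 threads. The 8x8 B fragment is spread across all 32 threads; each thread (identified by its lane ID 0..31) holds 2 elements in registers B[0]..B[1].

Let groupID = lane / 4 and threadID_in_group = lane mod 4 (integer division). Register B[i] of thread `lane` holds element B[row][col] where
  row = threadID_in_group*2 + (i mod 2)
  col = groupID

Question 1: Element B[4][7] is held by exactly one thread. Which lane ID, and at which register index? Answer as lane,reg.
c:7=>grp=7  r:4=>tig=2,lo=0
L=7*4+2=30  i=0=0

30,0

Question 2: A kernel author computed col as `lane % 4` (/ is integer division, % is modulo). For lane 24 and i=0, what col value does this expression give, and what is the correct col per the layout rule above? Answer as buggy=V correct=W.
`lane % 4`[24,0]→0
lane 24: G=6 (24/4), T=0 (24%4)
i=0: r=0*2+0=0, c=G=6
col: 0 vs 6

buggy=0 correct=6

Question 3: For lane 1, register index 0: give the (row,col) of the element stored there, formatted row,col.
2,0

L=1->g=1>>2=0, t=1&3=1
[0]->row 1·2+0=2  col g=0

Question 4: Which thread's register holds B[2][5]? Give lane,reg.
21,0

c:5=>grp=5  r:2=>tig=1,lo=0
L=5*4+1=21  i=0=0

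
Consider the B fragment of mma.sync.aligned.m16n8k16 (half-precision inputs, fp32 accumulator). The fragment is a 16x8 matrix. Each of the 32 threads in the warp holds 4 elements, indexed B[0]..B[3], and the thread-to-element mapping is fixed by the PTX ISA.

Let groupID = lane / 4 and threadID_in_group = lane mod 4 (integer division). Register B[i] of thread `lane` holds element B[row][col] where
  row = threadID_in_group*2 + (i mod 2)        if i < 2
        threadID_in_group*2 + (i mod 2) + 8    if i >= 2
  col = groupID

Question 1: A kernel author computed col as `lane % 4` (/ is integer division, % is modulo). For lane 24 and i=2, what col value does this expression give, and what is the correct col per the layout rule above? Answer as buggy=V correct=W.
`lane % 4`[24,2]⇒0
L=24⇒gr=24>>2=6, th=24&3=0
[2]⇒row 0·2+0+8=8  col gr=6
col: 0 vs 6

buggy=0 correct=6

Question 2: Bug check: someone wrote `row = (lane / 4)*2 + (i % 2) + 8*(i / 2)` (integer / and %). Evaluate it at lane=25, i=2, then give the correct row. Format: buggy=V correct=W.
buggy=20 correct=10

`(lane / 4)*2 + (i % 2) + 8*(i / 2)`[25,2]→20
lane 25: G=6 (25/4), T=1 (25%4)
i=2: r=1*2+0+8=10, c=G=6
row: 20 vs 10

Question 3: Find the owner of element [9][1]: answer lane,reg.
c=1⇒gr=1  r=9⇒Rb=1,th=0,odd=1
L=1*4+0=4  i=1*2+1=3

4,3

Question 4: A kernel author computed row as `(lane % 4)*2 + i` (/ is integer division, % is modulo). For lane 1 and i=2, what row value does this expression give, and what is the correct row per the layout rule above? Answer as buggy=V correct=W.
`(lane % 4)*2 + i`[1,2]->4
lane 1: g=0 (1/4), t=1 (1%4)
i=2: r=1*2+0+8=10, c=g=0
row: 4 vs 10

buggy=4 correct=10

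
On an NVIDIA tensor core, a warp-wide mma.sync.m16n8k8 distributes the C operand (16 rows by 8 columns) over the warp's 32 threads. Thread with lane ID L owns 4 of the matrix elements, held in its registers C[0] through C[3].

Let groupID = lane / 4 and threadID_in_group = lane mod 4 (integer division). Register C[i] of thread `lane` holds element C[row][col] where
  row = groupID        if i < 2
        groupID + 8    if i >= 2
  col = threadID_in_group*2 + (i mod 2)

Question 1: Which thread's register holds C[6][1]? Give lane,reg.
r:6=>grp=6,rB=0  c:1=>tig=0,lo=1
L=6*4+0=24  i=0*2+1=1

24,1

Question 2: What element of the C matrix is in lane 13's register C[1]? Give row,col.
3,3

13: grp=3,tig=1
[1] (3+0,1*2+1) = (3,3)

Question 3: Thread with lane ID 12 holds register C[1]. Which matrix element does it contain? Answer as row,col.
3,1

L=12⇒gr=12>>2=3, th=12&3=0
[1]⇒row 3+0=3  col 0·2+1=1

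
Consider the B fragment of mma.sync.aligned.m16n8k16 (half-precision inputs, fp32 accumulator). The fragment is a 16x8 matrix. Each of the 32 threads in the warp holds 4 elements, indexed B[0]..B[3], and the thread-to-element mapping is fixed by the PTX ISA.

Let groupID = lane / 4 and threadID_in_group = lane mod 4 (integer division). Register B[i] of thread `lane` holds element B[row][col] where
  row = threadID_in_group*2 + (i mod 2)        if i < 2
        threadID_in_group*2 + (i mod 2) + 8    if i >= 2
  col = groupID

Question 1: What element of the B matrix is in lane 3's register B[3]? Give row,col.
L=3→G=3>>2=0, T=3&3=3
[3]→row 3·2+1+8=15  col G=0

15,0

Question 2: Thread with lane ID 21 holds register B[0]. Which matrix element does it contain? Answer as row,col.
lane 21: grp=5 (21/4), tig=1 (21%4)
i=0: r=1*2+0+0=2, c=grp=5

2,5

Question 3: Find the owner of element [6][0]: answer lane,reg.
3,0

c=0→G=0  r=6→rhi=0,T=3,p=0
L=0*4+3=3  i=0*2+0=0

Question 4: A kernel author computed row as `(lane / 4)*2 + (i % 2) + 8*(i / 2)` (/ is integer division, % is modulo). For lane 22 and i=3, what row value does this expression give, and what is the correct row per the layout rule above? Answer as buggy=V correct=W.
`(lane / 4)*2 + (i % 2) + 8*(i / 2)`[22,3]⇒19
lane 22: gr=5 (22/4), th=2 (22%4)
i=3: r=2*2+1+8=13, c=gr=5
row: 19 vs 13

buggy=19 correct=13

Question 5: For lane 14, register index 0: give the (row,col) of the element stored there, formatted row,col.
lane 14: gr=3 (14/4), th=2 (14%4)
i=0: r=2*2+0+0=4, c=gr=3

4,3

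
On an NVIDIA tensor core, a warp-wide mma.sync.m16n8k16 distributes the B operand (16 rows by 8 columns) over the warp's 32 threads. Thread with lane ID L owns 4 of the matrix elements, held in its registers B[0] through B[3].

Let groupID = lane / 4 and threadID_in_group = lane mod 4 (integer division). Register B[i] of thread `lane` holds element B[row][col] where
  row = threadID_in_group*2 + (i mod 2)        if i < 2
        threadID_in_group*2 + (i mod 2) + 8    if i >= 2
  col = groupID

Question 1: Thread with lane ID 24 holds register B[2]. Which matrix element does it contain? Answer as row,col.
8,6

24: gid=6,tid=0
[2] (0*2+0+8,6) = (8,6)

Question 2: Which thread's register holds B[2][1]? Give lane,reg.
5,0

c=1→G=1  r=2→rhi=0,T=1,p=0
L=1*4+1=5  i=0*2+0=0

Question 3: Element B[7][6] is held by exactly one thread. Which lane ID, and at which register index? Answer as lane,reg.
c:6=>grp=6  r:7=>rB=0,tig=3,lo=1
L=6*4+3=27  i=0*2+1=1

27,1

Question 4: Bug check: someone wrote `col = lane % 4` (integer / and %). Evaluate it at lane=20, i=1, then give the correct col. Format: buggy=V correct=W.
`lane % 4`[20,1]=>0
lane 20=>20/4=5, 20 mod 4=0
i=1  r:2·0+1+0=>1  c:5
col: 0 vs 5

buggy=0 correct=5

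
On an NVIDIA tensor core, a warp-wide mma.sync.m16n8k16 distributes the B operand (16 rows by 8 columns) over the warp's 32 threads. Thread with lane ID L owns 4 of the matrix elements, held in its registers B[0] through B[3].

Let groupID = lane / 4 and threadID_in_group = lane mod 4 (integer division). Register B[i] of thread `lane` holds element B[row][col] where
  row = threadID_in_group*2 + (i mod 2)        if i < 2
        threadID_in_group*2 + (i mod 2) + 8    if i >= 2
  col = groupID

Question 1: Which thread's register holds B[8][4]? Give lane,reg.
c=4→G=4  r=8→rhi=1,T=0,p=0
L=4*4+0=16  i=1*2+0=2

16,2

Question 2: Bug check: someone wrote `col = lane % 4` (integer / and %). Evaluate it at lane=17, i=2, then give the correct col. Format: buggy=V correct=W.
`lane % 4`[17,2]→1
17: G=4,T=1
[2] (1*2+0+8,4) = (10,4)
col: 1 vs 4

buggy=1 correct=4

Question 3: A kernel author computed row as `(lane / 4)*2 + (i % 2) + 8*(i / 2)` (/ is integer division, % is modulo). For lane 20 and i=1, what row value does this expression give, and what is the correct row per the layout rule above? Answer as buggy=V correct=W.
`(lane / 4)*2 + (i % 2) + 8*(i / 2)`[20,1]→11
20: G=5,T=0
[1] (0*2+1+0,5) = (1,5)
row: 11 vs 1

buggy=11 correct=1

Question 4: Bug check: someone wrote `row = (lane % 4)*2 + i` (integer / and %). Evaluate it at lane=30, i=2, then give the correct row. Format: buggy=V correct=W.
buggy=6 correct=12

`(lane % 4)*2 + i`[30,2]=>6
L=30=>grp=30>>2=7, tig=30&3=2
[2]=>row 2·2+0+8=12  col grp=7
row: 6 vs 12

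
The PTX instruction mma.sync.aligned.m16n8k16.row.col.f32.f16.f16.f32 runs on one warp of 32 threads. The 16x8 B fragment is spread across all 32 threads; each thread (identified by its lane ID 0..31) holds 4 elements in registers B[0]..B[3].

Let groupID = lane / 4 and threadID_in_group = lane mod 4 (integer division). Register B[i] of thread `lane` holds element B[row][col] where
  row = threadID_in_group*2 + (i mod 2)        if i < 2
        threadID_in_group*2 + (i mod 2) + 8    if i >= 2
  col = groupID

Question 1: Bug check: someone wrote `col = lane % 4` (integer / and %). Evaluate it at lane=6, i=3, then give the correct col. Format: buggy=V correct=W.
buggy=2 correct=1

`lane % 4`[6,3]=>2
L=6=>grp=6>>2=1, tig=6&3=2
[3]=>row 2·2+1+8=13  col grp=1
col: 2 vs 1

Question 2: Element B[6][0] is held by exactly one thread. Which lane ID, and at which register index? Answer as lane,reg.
c=0→G=0  r=6→rhi=0,T=3,p=0
L=0*4+3=3  i=0*2+0=0

3,0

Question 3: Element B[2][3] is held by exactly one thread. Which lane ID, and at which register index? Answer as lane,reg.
c=3->g=3  r=2->rb=0,t=1,b0=0
L=3*4+1=13  i=0*2+0=0

13,0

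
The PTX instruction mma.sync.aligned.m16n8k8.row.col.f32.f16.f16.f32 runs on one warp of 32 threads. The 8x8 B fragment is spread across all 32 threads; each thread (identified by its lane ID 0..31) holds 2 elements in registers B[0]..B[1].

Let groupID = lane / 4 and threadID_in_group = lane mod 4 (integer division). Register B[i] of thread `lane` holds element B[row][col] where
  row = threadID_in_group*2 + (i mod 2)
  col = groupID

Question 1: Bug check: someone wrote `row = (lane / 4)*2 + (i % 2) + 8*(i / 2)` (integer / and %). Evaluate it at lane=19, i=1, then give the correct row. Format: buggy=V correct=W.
buggy=9 correct=7

`(lane / 4)*2 + (i % 2) + 8*(i / 2)`[19,1]->9
lane 19: gid=4 (19/4), tid=3 (19%4)
i=1: r=3*2+1=7, c=gid=4
row: 9 vs 7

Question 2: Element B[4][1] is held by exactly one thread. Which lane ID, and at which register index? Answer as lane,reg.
6,0

c:1=>grp=1  r:4=>tig=2,lo=0
L=1*4+2=6  i=0=0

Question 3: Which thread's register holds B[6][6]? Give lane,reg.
27,0

c:6=>grp=6  r:6=>tig=3,lo=0
L=6*4+3=27  i=0=0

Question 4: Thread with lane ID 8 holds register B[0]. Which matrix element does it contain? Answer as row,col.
lane 8: gr=2 (8/4), th=0 (8%4)
i=0: r=0*2+0=0, c=gr=2

0,2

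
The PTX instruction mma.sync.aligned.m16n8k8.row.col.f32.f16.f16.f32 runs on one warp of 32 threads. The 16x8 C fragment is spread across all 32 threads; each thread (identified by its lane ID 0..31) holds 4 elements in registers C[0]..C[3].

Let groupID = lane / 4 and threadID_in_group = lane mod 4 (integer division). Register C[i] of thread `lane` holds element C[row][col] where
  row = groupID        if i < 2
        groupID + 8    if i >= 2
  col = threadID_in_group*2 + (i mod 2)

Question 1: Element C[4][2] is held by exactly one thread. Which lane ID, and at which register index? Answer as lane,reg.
r=4→G=4,rhi=0  c=2→T=1,p=0
L=4*4+1=17  i=0*2+0=0

17,0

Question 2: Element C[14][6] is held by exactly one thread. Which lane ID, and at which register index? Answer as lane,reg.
r=14->g=6,rb=1  c=6->t=3,b0=0
L=6*4+3=27  i=1*2+0=2

27,2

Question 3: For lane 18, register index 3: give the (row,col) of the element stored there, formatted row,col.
12,5

lane 18: g=4 (18/4), t=2 (18%4)
i=3: r=4+8=12, c=2*2+1=5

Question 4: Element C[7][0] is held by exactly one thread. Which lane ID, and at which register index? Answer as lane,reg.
28,0

r:7=>grp=7,rB=0  c:0=>tig=0,lo=0
L=7*4+0=28  i=0*2+0=0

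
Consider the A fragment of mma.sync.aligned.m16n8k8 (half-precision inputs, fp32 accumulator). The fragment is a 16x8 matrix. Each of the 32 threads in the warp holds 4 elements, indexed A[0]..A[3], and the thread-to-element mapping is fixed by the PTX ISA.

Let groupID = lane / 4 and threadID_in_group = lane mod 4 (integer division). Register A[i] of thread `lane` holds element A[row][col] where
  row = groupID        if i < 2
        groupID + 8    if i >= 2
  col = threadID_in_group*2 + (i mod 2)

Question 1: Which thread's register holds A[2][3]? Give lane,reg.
9,1

r: 2->gid=2,r8=0  c: 3->tid=1,i&1=1
L=2*4+1=9  i=0*2+1=1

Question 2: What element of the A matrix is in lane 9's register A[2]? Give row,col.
10,2

L=9=>grp=9>>2=2, tig=9&3=1
[2]=>row 2+8=10  col 1·2+0=2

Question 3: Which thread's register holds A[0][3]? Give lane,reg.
r: 0->gid=0,r8=0  c: 3->tid=1,i&1=1
L=0*4+1=1  i=0*2+1=1

1,1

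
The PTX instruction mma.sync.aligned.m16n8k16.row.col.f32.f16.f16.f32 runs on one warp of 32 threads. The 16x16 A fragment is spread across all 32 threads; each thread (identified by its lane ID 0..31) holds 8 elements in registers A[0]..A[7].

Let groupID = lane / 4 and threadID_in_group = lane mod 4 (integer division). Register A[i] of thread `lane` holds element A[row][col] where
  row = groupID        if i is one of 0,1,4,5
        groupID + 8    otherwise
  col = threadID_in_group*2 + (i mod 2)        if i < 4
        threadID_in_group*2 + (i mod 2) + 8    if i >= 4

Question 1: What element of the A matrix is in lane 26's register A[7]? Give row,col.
26: G=6,T=2
[7] (6+8,2*2+1+8) = (14,13)

14,13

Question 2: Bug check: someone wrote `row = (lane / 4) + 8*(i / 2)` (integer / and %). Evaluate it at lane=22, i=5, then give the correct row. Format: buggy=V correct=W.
`(lane / 4) + 8*(i / 2)`[22,5]→21
lane 22: G=5 (22/4), T=2 (22%4)
i=5: r=5+0=5, c=2*2+1+8=13
row: 21 vs 5

buggy=21 correct=5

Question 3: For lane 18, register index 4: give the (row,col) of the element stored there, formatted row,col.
4,12

18: grp=4,tig=2
[4] (4+0,2*2+0+8) = (4,12)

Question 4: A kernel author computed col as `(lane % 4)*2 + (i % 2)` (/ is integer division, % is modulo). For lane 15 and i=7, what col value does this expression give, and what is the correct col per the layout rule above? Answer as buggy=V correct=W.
buggy=7 correct=15

`(lane % 4)*2 + (i % 2)`[15,7]->7
15: g=3,t=3
[7] (3+8,3*2+1+8) = (11,15)
col: 7 vs 15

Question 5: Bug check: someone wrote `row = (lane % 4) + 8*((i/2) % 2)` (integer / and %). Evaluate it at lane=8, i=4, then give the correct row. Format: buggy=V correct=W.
`(lane % 4) + 8*((i/2) % 2)`[8,4]=>0
lane 8: grp=2 (8/4), tig=0 (8%4)
i=4: r=2+0=2, c=0*2+0+8=8
row: 0 vs 2

buggy=0 correct=2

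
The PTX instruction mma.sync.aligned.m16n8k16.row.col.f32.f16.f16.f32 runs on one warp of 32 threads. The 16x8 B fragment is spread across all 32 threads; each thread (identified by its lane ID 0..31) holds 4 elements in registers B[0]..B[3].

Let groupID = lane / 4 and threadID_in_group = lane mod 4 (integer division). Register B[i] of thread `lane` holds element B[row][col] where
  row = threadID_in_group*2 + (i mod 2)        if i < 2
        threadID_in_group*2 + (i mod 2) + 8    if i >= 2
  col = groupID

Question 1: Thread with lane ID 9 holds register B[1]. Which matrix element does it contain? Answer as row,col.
L=9->gid=9>>2=2, tid=9&3=1
[1]->row 1·2+1+0=3  col gid=2

3,2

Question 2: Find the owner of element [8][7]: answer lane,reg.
28,2

c:7=>grp=7  r:8=>rB=1,tig=0,lo=0
L=7*4+0=28  i=1*2+0=2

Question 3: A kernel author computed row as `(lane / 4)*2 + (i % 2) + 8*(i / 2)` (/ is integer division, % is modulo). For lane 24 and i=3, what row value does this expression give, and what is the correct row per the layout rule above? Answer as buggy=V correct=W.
`(lane / 4)*2 + (i % 2) + 8*(i / 2)`[24,3]->21
L=24->g=24>>2=6, t=24&3=0
[3]->row 0·2+1+8=9  col g=6
row: 21 vs 9

buggy=21 correct=9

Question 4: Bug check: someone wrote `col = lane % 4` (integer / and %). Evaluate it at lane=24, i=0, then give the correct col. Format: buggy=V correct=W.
`lane % 4`[24,0]→0
lane 24→24/4=6, 24 mod 4=0
i=0  r:2·0+0+0→0  c:6
col: 0 vs 6

buggy=0 correct=6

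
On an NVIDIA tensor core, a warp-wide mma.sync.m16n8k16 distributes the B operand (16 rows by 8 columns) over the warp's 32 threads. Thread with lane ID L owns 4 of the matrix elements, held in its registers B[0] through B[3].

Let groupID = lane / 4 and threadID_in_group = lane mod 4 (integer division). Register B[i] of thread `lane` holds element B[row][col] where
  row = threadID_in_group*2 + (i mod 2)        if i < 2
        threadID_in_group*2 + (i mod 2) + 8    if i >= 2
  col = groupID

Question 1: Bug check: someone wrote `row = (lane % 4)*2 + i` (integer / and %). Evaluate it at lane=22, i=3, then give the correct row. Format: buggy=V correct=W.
`(lane % 4)*2 + i`[22,3]=>7
lane 22: grp=5 (22/4), tig=2 (22%4)
i=3: r=2*2+1+8=13, c=grp=5
row: 7 vs 13

buggy=7 correct=13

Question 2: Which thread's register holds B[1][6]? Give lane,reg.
24,1

c=6⇒gr=6  r=1⇒Rb=0,th=0,odd=1
L=6*4+0=24  i=0*2+1=1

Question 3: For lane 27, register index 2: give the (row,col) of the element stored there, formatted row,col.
14,6

lane 27->27/4=6, 27 mod 4=3
i=2  r:2·3+0+8->14  c:6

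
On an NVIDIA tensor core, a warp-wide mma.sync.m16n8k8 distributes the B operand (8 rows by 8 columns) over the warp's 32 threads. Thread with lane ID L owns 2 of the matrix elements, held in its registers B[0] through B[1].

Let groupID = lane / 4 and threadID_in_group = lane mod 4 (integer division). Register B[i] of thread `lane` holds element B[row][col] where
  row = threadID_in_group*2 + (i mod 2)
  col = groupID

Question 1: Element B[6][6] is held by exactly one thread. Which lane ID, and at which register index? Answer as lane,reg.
c:6=>grp=6  r:6=>tig=3,lo=0
L=6*4+3=27  i=0=0

27,0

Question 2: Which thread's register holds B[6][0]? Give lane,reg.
c:0=>grp=0  r:6=>tig=3,lo=0
L=0*4+3=3  i=0=0

3,0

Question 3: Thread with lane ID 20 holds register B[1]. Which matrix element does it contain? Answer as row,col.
lane 20->20/4=5, 20 mod 4=0
i=1  r:2·0+1->1  c:5

1,5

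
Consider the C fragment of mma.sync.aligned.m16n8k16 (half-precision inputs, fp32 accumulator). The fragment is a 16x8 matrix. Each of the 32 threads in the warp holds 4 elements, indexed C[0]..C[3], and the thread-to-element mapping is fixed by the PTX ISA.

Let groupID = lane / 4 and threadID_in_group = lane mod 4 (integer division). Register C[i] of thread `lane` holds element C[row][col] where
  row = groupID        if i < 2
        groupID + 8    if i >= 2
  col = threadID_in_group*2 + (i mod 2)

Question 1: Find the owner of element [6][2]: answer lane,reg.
25,0

r: 6->gid=6,r8=0  c: 2->tid=1,i&1=0
L=6*4+1=25  i=0*2+0=0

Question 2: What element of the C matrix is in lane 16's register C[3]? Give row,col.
12,1

lane 16: g=4 (16/4), t=0 (16%4)
i=3: r=4+8=12, c=0*2+1=1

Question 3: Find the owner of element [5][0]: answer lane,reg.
r:5=>grp=5,rB=0  c:0=>tig=0,lo=0
L=5*4+0=20  i=0*2+0=0

20,0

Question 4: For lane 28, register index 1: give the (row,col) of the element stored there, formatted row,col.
lane 28->28/4=7, 28 mod 4=0
i=1  r:7+0->7  c:2·0+1->1

7,1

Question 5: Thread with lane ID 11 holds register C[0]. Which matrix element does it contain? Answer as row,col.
lane 11→11/4=2, 11 mod 4=3
i=0  r:2+0→2  c:2·3+0→6

2,6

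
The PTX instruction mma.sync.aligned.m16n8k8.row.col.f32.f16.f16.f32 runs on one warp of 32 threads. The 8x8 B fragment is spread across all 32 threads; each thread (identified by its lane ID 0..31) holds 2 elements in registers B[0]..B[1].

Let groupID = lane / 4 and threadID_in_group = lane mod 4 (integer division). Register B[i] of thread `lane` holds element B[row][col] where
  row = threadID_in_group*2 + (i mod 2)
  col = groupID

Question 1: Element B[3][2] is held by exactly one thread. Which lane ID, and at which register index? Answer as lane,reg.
9,1

c=2->g=2  r=3->t=1,b0=1
L=2*4+1=9  i=1=1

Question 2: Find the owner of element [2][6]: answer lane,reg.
c: 6->gid=6  r: 2->tid=1,i&1=0
L=6*4+1=25  i=0=0

25,0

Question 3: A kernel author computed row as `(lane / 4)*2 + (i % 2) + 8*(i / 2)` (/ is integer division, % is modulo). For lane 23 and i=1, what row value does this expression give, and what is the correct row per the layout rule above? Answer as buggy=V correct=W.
buggy=11 correct=7

`(lane / 4)*2 + (i % 2) + 8*(i / 2)`[23,1]->11
lane 23->23/4=5, 23 mod 4=3
i=1  r:2·3+1->7  c:5
row: 11 vs 7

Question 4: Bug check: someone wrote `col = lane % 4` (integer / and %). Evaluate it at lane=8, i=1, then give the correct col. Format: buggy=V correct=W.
buggy=0 correct=2

`lane % 4`[8,1]→0
lane 8: G=2 (8/4), T=0 (8%4)
i=1: r=0*2+1=1, c=G=2
col: 0 vs 2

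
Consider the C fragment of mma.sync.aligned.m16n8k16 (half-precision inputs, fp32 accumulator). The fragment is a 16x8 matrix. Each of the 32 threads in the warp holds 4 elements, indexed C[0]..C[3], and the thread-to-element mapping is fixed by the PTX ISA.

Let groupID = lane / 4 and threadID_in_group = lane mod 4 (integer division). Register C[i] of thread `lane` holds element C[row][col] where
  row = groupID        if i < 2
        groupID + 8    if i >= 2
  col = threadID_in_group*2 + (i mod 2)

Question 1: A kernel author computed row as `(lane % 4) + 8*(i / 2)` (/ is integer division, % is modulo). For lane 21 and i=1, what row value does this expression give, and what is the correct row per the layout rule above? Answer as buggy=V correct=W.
`(lane % 4) + 8*(i / 2)`[21,1]⇒1
21: gr=5,th=1
[1] (5+0,1*2+1) = (5,3)
row: 1 vs 5

buggy=1 correct=5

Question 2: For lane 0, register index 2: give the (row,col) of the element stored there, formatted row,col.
8,0

lane 0→0/4=0, 0 mod 4=0
i=2  r:0+8→8  c:2·0+0→0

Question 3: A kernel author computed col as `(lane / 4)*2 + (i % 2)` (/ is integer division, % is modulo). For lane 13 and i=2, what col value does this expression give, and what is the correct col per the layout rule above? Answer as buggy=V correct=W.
buggy=6 correct=2

`(lane / 4)*2 + (i % 2)`[13,2]->6
13: gid=3,tid=1
[2] (3+8,1*2+0) = (11,2)
col: 6 vs 2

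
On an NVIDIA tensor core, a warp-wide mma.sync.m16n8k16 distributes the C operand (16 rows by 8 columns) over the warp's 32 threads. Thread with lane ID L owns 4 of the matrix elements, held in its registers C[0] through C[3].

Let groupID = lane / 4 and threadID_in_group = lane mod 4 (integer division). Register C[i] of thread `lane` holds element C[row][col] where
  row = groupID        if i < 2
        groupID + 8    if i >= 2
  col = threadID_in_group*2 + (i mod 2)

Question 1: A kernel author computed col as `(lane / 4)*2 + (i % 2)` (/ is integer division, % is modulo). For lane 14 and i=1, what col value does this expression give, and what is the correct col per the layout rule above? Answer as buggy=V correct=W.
buggy=7 correct=5

`(lane / 4)*2 + (i % 2)`[14,1]⇒7
lane 14⇒14/4=3, 14 mod 4=2
i=1  r:3+0⇒3  c:2·2+1⇒5
col: 7 vs 5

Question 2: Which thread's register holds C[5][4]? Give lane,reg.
r=5⇒gr=5,Rb=0  c=4⇒th=2,odd=0
L=5*4+2=22  i=0*2+0=0

22,0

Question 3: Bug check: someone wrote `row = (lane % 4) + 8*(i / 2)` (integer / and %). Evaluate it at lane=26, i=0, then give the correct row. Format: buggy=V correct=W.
buggy=2 correct=6

`(lane % 4) + 8*(i / 2)`[26,0]=>2
lane 26=>26/4=6, 26 mod 4=2
i=0  r:6+0=>6  c:2·2+0=>4
row: 2 vs 6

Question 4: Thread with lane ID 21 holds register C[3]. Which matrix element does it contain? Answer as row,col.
13,3

lane 21: grp=5 (21/4), tig=1 (21%4)
i=3: r=5+8=13, c=1*2+1=3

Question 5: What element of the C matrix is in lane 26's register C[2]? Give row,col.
L=26→G=26>>2=6, T=26&3=2
[2]→row 6+8=14  col 2·2+0=4

14,4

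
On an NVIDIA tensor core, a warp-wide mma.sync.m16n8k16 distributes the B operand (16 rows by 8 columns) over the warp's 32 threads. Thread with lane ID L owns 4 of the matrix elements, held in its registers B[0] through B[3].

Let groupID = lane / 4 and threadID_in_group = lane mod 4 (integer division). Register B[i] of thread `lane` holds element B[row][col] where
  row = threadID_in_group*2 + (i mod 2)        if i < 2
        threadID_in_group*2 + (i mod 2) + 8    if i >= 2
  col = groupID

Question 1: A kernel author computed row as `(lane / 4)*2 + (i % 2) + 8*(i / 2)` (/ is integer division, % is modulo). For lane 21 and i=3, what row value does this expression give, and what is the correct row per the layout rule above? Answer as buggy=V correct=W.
`(lane / 4)*2 + (i % 2) + 8*(i / 2)`[21,3]->19
lane 21: gid=5 (21/4), tid=1 (21%4)
i=3: r=1*2+1+8=11, c=gid=5
row: 19 vs 11

buggy=19 correct=11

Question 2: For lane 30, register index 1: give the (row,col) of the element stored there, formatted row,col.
30: grp=7,tig=2
[1] (2*2+1+0,7) = (5,7)

5,7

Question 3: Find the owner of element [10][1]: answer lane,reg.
c=1→G=1  r=10→rhi=1,T=1,p=0
L=1*4+1=5  i=1*2+0=2

5,2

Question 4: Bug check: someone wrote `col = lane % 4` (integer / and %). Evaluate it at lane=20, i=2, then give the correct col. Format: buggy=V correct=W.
buggy=0 correct=5

`lane % 4`[20,2]⇒0
lane 20: gr=5 (20/4), th=0 (20%4)
i=2: r=0*2+0+8=8, c=gr=5
col: 0 vs 5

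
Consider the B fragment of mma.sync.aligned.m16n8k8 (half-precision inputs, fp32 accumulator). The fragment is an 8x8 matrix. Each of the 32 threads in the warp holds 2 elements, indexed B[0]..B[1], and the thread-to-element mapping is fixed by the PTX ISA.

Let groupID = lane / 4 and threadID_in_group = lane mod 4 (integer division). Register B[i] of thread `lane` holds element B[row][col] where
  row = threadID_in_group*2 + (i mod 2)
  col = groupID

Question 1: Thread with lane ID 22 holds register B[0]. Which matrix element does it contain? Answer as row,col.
L=22→G=22>>2=5, T=22&3=2
[0]→row 2·2+0=4  col G=5

4,5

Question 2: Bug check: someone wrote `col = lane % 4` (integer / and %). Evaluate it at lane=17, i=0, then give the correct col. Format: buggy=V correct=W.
`lane % 4`[17,0]→1
lane 17: G=4 (17/4), T=1 (17%4)
i=0: r=1*2+0=2, c=G=4
col: 1 vs 4

buggy=1 correct=4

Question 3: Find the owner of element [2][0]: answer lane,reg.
1,0

c=0->g=0  r=2->t=1,b0=0
L=0*4+1=1  i=0=0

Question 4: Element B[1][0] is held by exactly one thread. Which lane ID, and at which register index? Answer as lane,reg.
c=0→G=0  r=1→T=0,p=1
L=0*4+0=0  i=1=1

0,1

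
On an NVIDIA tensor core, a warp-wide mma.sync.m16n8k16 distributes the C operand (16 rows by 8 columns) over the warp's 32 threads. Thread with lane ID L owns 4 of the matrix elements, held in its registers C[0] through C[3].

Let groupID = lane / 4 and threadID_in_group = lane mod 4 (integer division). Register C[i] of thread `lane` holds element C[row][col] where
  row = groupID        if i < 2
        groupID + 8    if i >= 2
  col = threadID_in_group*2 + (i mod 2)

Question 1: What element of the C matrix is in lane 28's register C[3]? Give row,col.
15,1

28: gr=7,th=0
[3] (7+8,0*2+1) = (15,1)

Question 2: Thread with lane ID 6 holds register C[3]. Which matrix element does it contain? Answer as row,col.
L=6=>grp=6>>2=1, tig=6&3=2
[3]=>row 1+8=9  col 2·2+1=5

9,5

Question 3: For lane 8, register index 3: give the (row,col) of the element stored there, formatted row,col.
8: G=2,T=0
[3] (2+8,0*2+1) = (10,1)

10,1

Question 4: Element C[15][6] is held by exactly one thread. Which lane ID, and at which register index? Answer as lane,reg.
r: 15->gid=7,r8=1  c: 6->tid=3,i&1=0
L=7*4+3=31  i=1*2+0=2

31,2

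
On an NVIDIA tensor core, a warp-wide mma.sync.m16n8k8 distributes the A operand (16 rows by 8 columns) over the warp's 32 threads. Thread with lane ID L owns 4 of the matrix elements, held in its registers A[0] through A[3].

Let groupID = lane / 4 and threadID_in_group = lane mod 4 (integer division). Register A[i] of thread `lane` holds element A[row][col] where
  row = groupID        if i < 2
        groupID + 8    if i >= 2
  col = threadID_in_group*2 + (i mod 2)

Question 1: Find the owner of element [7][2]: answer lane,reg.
r=7→G=7,rhi=0  c=2→T=1,p=0
L=7*4+1=29  i=0*2+0=0

29,0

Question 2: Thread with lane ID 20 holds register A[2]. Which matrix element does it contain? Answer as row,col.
13,0

lane 20: gid=5 (20/4), tid=0 (20%4)
i=2: r=5+8=13, c=0*2+0=0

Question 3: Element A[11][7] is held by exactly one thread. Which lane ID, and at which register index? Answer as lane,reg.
15,3

r=11->g=3,rb=1  c=7->t=3,b0=1
L=3*4+3=15  i=1*2+1=3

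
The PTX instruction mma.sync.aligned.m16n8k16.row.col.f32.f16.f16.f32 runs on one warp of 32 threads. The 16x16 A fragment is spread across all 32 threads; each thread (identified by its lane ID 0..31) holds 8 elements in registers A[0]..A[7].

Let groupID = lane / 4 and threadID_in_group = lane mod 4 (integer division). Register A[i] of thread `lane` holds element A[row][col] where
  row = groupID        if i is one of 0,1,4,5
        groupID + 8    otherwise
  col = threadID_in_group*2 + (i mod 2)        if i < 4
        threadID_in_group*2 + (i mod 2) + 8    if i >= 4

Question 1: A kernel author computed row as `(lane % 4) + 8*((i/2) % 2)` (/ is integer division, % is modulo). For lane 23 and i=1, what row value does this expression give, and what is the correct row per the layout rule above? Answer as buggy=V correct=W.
`(lane % 4) + 8*((i/2) % 2)`[23,1]→3
L=23→G=23>>2=5, T=23&3=3
[1]→row 5+0=5  col 3·2+1+0=7
row: 3 vs 5

buggy=3 correct=5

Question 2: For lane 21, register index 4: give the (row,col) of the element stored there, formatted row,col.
5,10

L=21→G=21>>2=5, T=21&3=1
[4]→row 5+0=5  col 1·2+0+8=10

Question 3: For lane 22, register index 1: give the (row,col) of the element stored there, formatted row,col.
5,5

L=22->g=22>>2=5, t=22&3=2
[1]->row 5+0=5  col 2·2+1+0=5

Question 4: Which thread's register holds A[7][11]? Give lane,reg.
29,5

r:7=>grp=7,rB=0  c:11=>cB=1,tig=1,lo=1
L=7*4+1=29  i=1*4+0*2+1=5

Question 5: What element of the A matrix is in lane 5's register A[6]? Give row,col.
L=5->g=5>>2=1, t=5&3=1
[6]->row 1+8=9  col 1·2+0+8=10

9,10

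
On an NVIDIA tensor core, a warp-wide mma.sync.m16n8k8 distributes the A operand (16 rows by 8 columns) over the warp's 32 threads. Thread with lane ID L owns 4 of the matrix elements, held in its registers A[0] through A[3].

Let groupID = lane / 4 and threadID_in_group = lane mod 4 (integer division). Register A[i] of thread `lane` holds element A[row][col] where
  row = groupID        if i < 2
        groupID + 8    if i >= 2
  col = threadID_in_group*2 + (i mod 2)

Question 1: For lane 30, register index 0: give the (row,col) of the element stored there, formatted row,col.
lane 30=>30/4=7, 30 mod 4=2
i=0  r:7+0=>7  c:2·2+0=>4

7,4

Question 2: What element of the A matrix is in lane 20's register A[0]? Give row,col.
5,0

lane 20: g=5 (20/4), t=0 (20%4)
i=0: r=5+0=5, c=0*2+0=0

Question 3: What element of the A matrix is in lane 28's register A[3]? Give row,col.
lane 28: gid=7 (28/4), tid=0 (28%4)
i=3: r=7+8=15, c=0*2+1=1

15,1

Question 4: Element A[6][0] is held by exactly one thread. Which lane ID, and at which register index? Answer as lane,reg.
r=6->g=6,rb=0  c=0->t=0,b0=0
L=6*4+0=24  i=0*2+0=0

24,0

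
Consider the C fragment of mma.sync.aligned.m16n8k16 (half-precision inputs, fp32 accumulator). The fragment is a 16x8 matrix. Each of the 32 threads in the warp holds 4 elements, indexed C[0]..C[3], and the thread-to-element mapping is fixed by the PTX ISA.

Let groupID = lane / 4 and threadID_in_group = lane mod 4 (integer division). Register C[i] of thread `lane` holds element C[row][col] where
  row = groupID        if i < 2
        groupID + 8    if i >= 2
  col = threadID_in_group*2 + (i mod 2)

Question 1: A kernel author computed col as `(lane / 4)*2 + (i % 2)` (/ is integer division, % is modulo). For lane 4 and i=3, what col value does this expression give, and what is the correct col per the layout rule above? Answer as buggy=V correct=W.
buggy=3 correct=1

`(lane / 4)*2 + (i % 2)`[4,3]⇒3
4: gr=1,th=0
[3] (1+8,0*2+1) = (9,1)
col: 3 vs 1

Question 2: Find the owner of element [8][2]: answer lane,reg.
r:8=>grp=0,rB=1  c:2=>tig=1,lo=0
L=0*4+1=1  i=1*2+0=2

1,2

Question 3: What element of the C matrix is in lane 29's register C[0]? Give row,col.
7,2

L=29→G=29>>2=7, T=29&3=1
[0]→row 7+0=7  col 1·2+0=2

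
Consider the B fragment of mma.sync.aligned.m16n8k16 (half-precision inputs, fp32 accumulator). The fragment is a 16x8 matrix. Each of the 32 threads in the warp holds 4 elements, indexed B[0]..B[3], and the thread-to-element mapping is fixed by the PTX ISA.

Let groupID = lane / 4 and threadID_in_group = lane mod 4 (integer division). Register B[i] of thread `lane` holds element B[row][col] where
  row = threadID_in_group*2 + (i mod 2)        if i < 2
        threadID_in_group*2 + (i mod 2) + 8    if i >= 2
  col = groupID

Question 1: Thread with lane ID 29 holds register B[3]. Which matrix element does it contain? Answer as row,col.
L=29->g=29>>2=7, t=29&3=1
[3]->row 1·2+1+8=11  col g=7

11,7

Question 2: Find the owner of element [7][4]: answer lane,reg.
c=4->g=4  r=7->rb=0,t=3,b0=1
L=4*4+3=19  i=0*2+1=1

19,1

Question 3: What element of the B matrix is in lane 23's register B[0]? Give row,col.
6,5

lane 23: gr=5 (23/4), th=3 (23%4)
i=0: r=3*2+0+0=6, c=gr=5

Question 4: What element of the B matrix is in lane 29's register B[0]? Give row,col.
2,7

L=29=>grp=29>>2=7, tig=29&3=1
[0]=>row 1·2+0+0=2  col grp=7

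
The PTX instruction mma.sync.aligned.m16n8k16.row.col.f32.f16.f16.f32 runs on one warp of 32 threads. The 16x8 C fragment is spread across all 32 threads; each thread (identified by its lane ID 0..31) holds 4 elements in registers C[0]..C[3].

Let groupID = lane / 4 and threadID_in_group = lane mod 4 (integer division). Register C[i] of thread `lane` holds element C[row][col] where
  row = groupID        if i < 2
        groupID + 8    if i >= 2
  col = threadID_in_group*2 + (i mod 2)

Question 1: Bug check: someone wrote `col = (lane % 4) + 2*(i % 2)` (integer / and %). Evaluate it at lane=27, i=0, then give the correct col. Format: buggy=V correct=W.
buggy=3 correct=6

`(lane % 4) + 2*(i % 2)`[27,0]→3
lane 27: G=6 (27/4), T=3 (27%4)
i=0: r=6+0=6, c=3*2+0=6
col: 3 vs 6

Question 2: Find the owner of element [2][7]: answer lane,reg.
11,1

r: 2->gid=2,r8=0  c: 7->tid=3,i&1=1
L=2*4+3=11  i=0*2+1=1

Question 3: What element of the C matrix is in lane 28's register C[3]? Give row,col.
lane 28: G=7 (28/4), T=0 (28%4)
i=3: r=7+8=15, c=0*2+1=1

15,1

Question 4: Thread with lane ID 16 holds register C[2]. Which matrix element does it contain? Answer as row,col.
12,0

lane 16=>16/4=4, 16 mod 4=0
i=2  r:4+8=>12  c:2·0+0=>0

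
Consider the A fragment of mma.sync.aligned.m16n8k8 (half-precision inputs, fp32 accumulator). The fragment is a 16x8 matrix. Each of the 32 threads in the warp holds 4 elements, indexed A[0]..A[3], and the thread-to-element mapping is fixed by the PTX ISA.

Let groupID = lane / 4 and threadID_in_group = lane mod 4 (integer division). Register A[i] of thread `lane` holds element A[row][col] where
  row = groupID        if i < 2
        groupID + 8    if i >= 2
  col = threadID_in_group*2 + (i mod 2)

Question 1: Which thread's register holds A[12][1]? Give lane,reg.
r: 12->gid=4,r8=1  c: 1->tid=0,i&1=1
L=4*4+0=16  i=1*2+1=3

16,3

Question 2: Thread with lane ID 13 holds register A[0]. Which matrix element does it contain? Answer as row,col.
3,2

lane 13⇒13/4=3, 13 mod 4=1
i=0  r:3+0⇒3  c:2·1+0⇒2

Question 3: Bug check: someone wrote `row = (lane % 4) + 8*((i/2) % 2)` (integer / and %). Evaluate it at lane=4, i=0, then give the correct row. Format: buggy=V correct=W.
`(lane % 4) + 8*((i/2) % 2)`[4,0]→0
4: G=1,T=0
[0] (1+0,0*2+0) = (1,0)
row: 0 vs 1

buggy=0 correct=1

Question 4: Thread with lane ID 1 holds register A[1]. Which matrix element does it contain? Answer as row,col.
lane 1⇒1/4=0, 1 mod 4=1
i=1  r:0+0⇒0  c:2·1+1⇒3

0,3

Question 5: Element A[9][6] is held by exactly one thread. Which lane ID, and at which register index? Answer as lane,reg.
7,2

r=9->g=1,rb=1  c=6->t=3,b0=0
L=1*4+3=7  i=1*2+0=2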